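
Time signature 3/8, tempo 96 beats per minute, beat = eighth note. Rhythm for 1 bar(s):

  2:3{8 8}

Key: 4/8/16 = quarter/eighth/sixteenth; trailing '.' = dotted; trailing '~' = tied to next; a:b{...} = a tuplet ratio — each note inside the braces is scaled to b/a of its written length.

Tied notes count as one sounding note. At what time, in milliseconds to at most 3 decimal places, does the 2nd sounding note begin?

note 2 onset = 3/2b = 937.5ms

1. 0.0ms @ 0 + 937.5ms (3/2)
2. 937.5ms @ 3/2 + 937.5ms (3/2)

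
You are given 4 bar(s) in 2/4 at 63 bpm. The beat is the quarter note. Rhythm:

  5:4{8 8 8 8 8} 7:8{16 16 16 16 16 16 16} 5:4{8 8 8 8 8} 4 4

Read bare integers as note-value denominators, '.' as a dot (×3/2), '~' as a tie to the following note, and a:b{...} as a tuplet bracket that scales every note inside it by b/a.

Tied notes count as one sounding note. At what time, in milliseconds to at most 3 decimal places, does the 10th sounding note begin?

1. 0.0ms @ 0 + 380.952ms (2/5)
2. 380.952ms @ 2/5 + 380.952ms (2/5)
3. 761.905ms @ 4/5 + 380.952ms (2/5)
4. 1142.857ms @ 6/5 + 380.952ms (2/5)
5. 1523.81ms @ 8/5 + 380.952ms (2/5)
6. 1904.762ms @ 2 + 272.109ms (2/7)
7. 2176.871ms @ 16/7 + 272.109ms (2/7)
8. 2448.98ms @ 18/7 + 272.109ms (2/7)
9. 2721.088ms @ 20/7 + 272.109ms (2/7)
10. 2993.197ms @ 22/7 + 272.109ms (2/7)
11. 3265.306ms @ 24/7 + 272.109ms (2/7)
12. 3537.415ms @ 26/7 + 272.109ms (2/7)
13. 3809.524ms @ 4 + 380.952ms (2/5)
14. 4190.476ms @ 22/5 + 380.952ms (2/5)
15. 4571.429ms @ 24/5 + 380.952ms (2/5)
16. 4952.381ms @ 26/5 + 380.952ms (2/5)
17. 5333.333ms @ 28/5 + 380.952ms (2/5)
18. 5714.286ms @ 6 + 952.381ms (1)
19. 6666.667ms @ 7 + 952.381ms (1)

note 10 onset = 22/7b = 2993.197ms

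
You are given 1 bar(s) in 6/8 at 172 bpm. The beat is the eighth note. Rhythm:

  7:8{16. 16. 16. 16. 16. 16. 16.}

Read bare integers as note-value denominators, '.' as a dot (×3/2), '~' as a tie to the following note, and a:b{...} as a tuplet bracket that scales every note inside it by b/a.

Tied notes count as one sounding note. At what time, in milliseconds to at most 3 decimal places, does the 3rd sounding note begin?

note 3 onset = 12/7b = 598.007ms

1. 0.0ms @ 0 + 299.003ms (6/7)
2. 299.003ms @ 6/7 + 299.003ms (6/7)
3. 598.007ms @ 12/7 + 299.003ms (6/7)
4. 897.01ms @ 18/7 + 299.003ms (6/7)
5. 1196.013ms @ 24/7 + 299.003ms (6/7)
6. 1495.017ms @ 30/7 + 299.003ms (6/7)
7. 1794.02ms @ 36/7 + 299.003ms (6/7)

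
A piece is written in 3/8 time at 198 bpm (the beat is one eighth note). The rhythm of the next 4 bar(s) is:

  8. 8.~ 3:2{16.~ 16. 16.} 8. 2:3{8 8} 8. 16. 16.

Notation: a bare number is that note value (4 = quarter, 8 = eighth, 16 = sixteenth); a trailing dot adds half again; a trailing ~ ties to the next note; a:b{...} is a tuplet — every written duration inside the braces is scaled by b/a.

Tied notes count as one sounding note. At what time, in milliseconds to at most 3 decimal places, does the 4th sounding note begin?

note 4 onset = 9/2b = 1363.636ms

1. 0.0ms @ 0 + 454.545ms (3/2)
2. 454.545ms @ 3/2 + 757.576ms (5/2)
3. 1212.121ms @ 4 + 151.515ms (1/2)
4. 1363.636ms @ 9/2 + 454.545ms (3/2)
5. 1818.182ms @ 6 + 454.545ms (3/2)
6. 2272.727ms @ 15/2 + 454.545ms (3/2)
7. 2727.273ms @ 9 + 454.545ms (3/2)
8. 3181.818ms @ 21/2 + 227.273ms (3/4)
9. 3409.091ms @ 45/4 + 227.273ms (3/4)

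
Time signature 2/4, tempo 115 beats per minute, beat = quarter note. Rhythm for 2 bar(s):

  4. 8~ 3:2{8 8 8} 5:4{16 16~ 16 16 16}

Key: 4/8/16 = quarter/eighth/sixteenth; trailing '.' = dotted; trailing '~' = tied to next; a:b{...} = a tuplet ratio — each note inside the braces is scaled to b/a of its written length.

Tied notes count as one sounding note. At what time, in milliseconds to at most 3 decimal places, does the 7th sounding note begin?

note 7 onset = 18/5b = 1878.261ms

1. 0.0ms @ 0 + 782.609ms (3/2)
2. 782.609ms @ 3/2 + 434.783ms (5/6)
3. 1217.391ms @ 7/3 + 173.913ms (1/3)
4. 1391.304ms @ 8/3 + 173.913ms (1/3)
5. 1565.217ms @ 3 + 104.348ms (1/5)
6. 1669.565ms @ 16/5 + 208.696ms (2/5)
7. 1878.261ms @ 18/5 + 104.348ms (1/5)
8. 1982.609ms @ 19/5 + 104.348ms (1/5)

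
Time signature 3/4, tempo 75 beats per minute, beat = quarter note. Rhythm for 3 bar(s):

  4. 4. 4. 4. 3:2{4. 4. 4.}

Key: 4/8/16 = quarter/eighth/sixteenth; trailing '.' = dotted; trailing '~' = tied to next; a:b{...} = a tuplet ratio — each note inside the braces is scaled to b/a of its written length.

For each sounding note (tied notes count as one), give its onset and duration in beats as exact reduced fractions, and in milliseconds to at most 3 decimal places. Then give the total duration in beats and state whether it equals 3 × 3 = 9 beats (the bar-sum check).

1) 0.0ms=0b +1200.0ms=3/2b
2) 1200.0ms=3/2b +1200.0ms=3/2b
3) 2400.0ms=3b +1200.0ms=3/2b
4) 3600.0ms=9/2b +1200.0ms=3/2b
5) 4800.0ms=6b +800.0ms=1b
6) 5600.0ms=7b +800.0ms=1b
7) 6400.0ms=8b +800.0ms=1b
Σ=9b of 9 (75bpm 3/4) — PASS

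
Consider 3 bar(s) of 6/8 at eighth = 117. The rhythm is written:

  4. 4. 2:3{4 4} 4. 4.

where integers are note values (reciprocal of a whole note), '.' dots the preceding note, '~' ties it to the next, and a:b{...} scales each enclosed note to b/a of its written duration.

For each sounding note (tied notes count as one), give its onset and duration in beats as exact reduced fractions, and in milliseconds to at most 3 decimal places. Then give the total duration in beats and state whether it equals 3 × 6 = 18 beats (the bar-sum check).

1) 0.0ms=0b +1538.462ms=3b
2) 1538.462ms=3b +1538.462ms=3b
3) 3076.923ms=6b +1538.462ms=3b
4) 4615.385ms=9b +1538.462ms=3b
5) 6153.846ms=12b +1538.462ms=3b
6) 7692.308ms=15b +1538.462ms=3b
Σ=18b of 18 (117bpm 6/8) — PASS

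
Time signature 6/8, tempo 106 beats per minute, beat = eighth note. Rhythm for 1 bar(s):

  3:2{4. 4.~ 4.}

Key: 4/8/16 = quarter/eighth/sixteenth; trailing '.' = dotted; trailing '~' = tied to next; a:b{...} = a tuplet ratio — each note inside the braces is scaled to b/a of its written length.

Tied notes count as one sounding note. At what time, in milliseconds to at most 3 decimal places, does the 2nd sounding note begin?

note 2 onset = 2b = 1132.075ms

1. 0.0ms @ 0 + 1132.075ms (2)
2. 1132.075ms @ 2 + 2264.151ms (4)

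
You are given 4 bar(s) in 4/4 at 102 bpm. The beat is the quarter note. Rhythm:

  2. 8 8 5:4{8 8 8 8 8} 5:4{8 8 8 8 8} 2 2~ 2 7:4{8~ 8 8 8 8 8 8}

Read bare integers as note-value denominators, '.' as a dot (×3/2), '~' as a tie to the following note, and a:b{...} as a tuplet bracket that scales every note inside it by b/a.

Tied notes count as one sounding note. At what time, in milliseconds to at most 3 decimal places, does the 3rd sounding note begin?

1. 0.0ms @ 0 + 1764.706ms (3)
2. 1764.706ms @ 3 + 294.118ms (1/2)
3. 2058.824ms @ 7/2 + 294.118ms (1/2)
4. 2352.941ms @ 4 + 235.294ms (2/5)
5. 2588.235ms @ 22/5 + 235.294ms (2/5)
6. 2823.529ms @ 24/5 + 235.294ms (2/5)
7. 3058.824ms @ 26/5 + 235.294ms (2/5)
8. 3294.118ms @ 28/5 + 235.294ms (2/5)
9. 3529.412ms @ 6 + 235.294ms (2/5)
10. 3764.706ms @ 32/5 + 235.294ms (2/5)
11. 4000.0ms @ 34/5 + 235.294ms (2/5)
12. 4235.294ms @ 36/5 + 235.294ms (2/5)
13. 4470.588ms @ 38/5 + 235.294ms (2/5)
14. 4705.882ms @ 8 + 1176.471ms (2)
15. 5882.353ms @ 10 + 2352.941ms (4)
16. 8235.294ms @ 14 + 336.134ms (4/7)
17. 8571.429ms @ 102/7 + 168.067ms (2/7)
18. 8739.496ms @ 104/7 + 168.067ms (2/7)
19. 8907.563ms @ 106/7 + 168.067ms (2/7)
20. 9075.63ms @ 108/7 + 168.067ms (2/7)
21. 9243.697ms @ 110/7 + 168.067ms (2/7)

note 3 onset = 7/2b = 2058.824ms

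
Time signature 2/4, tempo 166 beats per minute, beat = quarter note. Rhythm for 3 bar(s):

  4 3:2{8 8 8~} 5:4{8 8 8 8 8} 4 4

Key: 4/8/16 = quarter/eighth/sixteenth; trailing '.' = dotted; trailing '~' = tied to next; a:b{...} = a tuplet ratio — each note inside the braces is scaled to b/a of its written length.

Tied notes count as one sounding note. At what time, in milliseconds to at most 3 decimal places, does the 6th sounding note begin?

1. 0.0ms @ 0 + 361.446ms (1)
2. 361.446ms @ 1 + 120.482ms (1/3)
3. 481.928ms @ 4/3 + 120.482ms (1/3)
4. 602.41ms @ 5/3 + 265.06ms (11/15)
5. 867.47ms @ 12/5 + 144.578ms (2/5)
6. 1012.048ms @ 14/5 + 144.578ms (2/5)
7. 1156.627ms @ 16/5 + 144.578ms (2/5)
8. 1301.205ms @ 18/5 + 144.578ms (2/5)
9. 1445.783ms @ 4 + 361.446ms (1)
10. 1807.229ms @ 5 + 361.446ms (1)

note 6 onset = 14/5b = 1012.048ms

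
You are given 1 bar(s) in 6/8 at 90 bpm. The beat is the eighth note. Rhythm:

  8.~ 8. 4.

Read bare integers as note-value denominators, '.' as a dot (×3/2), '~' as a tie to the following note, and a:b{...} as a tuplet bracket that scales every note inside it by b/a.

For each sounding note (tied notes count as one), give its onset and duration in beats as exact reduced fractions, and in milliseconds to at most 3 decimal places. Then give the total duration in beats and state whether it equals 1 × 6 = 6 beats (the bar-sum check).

1) 0.0ms=0b +2000.0ms=3b
2) 2000.0ms=3b +2000.0ms=3b
Σ=6b of 6 (90bpm 6/8) — PASS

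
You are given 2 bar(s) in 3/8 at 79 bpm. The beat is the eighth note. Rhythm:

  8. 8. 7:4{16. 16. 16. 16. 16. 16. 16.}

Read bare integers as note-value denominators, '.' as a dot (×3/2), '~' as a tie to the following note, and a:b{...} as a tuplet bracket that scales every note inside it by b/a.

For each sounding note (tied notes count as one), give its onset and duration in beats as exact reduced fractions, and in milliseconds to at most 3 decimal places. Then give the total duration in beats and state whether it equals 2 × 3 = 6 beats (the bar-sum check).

1) 0.0ms=0b +1139.241ms=3/2b
2) 1139.241ms=3/2b +1139.241ms=3/2b
3) 2278.481ms=3b +325.497ms=3/7b
4) 2603.978ms=24/7b +325.497ms=3/7b
5) 2929.476ms=27/7b +325.497ms=3/7b
6) 3254.973ms=30/7b +325.497ms=3/7b
7) 3580.47ms=33/7b +325.497ms=3/7b
8) 3905.967ms=36/7b +325.497ms=3/7b
9) 4231.465ms=39/7b +325.497ms=3/7b
Σ=6b of 6 (79bpm 3/8) — PASS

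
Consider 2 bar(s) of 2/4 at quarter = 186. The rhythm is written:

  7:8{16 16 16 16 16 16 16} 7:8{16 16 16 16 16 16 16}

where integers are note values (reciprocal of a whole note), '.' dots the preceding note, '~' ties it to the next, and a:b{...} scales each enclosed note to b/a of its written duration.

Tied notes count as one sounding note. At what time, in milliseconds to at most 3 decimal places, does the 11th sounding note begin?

note 11 onset = 20/7b = 921.659ms

1. 0.0ms @ 0 + 92.166ms (2/7)
2. 92.166ms @ 2/7 + 92.166ms (2/7)
3. 184.332ms @ 4/7 + 92.166ms (2/7)
4. 276.498ms @ 6/7 + 92.166ms (2/7)
5. 368.664ms @ 8/7 + 92.166ms (2/7)
6. 460.829ms @ 10/7 + 92.166ms (2/7)
7. 552.995ms @ 12/7 + 92.166ms (2/7)
8. 645.161ms @ 2 + 92.166ms (2/7)
9. 737.327ms @ 16/7 + 92.166ms (2/7)
10. 829.493ms @ 18/7 + 92.166ms (2/7)
11. 921.659ms @ 20/7 + 92.166ms (2/7)
12. 1013.825ms @ 22/7 + 92.166ms (2/7)
13. 1105.991ms @ 24/7 + 92.166ms (2/7)
14. 1198.157ms @ 26/7 + 92.166ms (2/7)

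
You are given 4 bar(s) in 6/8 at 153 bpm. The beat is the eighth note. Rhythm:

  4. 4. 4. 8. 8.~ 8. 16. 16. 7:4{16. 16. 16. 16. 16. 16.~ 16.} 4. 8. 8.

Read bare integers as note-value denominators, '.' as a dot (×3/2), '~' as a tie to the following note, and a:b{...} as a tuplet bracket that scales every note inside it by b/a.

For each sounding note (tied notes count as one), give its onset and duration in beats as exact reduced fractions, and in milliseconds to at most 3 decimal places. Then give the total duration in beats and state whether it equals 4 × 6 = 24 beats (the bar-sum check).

1) 0.0ms=0b +1176.471ms=3b
2) 1176.471ms=3b +1176.471ms=3b
3) 2352.941ms=6b +1176.471ms=3b
4) 3529.412ms=9b +588.235ms=3/2b
5) 4117.647ms=21/2b +1176.471ms=3b
6) 5294.118ms=27/2b +294.118ms=3/4b
7) 5588.235ms=57/4b +294.118ms=3/4b
8) 5882.353ms=15b +168.067ms=3/7b
9) 6050.42ms=108/7b +168.067ms=3/7b
10) 6218.487ms=111/7b +168.067ms=3/7b
11) 6386.555ms=114/7b +168.067ms=3/7b
12) 6554.622ms=117/7b +168.067ms=3/7b
13) 6722.689ms=120/7b +336.134ms=6/7b
14) 7058.824ms=18b +1176.471ms=3b
15) 8235.294ms=21b +588.235ms=3/2b
16) 8823.529ms=45/2b +588.235ms=3/2b
Σ=24b of 24 (153bpm 6/8) — PASS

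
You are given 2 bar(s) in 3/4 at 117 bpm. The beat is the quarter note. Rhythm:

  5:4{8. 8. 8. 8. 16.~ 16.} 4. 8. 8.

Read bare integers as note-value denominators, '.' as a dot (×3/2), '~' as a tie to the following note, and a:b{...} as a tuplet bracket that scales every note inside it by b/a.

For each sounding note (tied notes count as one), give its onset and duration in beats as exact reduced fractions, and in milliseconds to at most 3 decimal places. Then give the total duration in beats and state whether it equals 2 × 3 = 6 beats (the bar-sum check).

1) 0.0ms=0b +307.692ms=3/5b
2) 307.692ms=3/5b +307.692ms=3/5b
3) 615.385ms=6/5b +307.692ms=3/5b
4) 923.077ms=9/5b +307.692ms=3/5b
5) 1230.769ms=12/5b +307.692ms=3/5b
6) 1538.462ms=3b +769.231ms=3/2b
7) 2307.692ms=9/2b +384.615ms=3/4b
8) 2692.308ms=21/4b +384.615ms=3/4b
Σ=6b of 6 (117bpm 3/4) — PASS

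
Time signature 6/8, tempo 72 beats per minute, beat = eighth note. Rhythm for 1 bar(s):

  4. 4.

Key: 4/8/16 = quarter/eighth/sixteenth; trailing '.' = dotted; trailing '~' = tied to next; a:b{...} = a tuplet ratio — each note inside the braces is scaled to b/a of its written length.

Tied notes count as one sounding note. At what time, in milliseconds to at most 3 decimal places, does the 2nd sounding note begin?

note 2 onset = 3b = 2500.0ms

1. 0.0ms @ 0 + 2500.0ms (3)
2. 2500.0ms @ 3 + 2500.0ms (3)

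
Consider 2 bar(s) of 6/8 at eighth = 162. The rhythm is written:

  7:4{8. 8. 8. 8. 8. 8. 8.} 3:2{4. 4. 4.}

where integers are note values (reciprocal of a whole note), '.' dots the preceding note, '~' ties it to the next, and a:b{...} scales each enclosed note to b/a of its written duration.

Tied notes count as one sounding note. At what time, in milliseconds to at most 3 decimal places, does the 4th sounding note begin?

note 4 onset = 18/7b = 952.381ms

1. 0.0ms @ 0 + 317.46ms (6/7)
2. 317.46ms @ 6/7 + 317.46ms (6/7)
3. 634.921ms @ 12/7 + 317.46ms (6/7)
4. 952.381ms @ 18/7 + 317.46ms (6/7)
5. 1269.841ms @ 24/7 + 317.46ms (6/7)
6. 1587.302ms @ 30/7 + 317.46ms (6/7)
7. 1904.762ms @ 36/7 + 317.46ms (6/7)
8. 2222.222ms @ 6 + 740.741ms (2)
9. 2962.963ms @ 8 + 740.741ms (2)
10. 3703.704ms @ 10 + 740.741ms (2)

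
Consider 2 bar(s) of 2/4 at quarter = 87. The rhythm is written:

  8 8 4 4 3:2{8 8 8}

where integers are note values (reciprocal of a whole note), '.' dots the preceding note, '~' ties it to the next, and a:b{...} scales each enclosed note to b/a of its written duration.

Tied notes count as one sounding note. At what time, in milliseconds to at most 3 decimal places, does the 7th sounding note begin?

1. 0.0ms @ 0 + 344.828ms (1/2)
2. 344.828ms @ 1/2 + 344.828ms (1/2)
3. 689.655ms @ 1 + 689.655ms (1)
4. 1379.31ms @ 2 + 689.655ms (1)
5. 2068.966ms @ 3 + 229.885ms (1/3)
6. 2298.851ms @ 10/3 + 229.885ms (1/3)
7. 2528.736ms @ 11/3 + 229.885ms (1/3)

note 7 onset = 11/3b = 2528.736ms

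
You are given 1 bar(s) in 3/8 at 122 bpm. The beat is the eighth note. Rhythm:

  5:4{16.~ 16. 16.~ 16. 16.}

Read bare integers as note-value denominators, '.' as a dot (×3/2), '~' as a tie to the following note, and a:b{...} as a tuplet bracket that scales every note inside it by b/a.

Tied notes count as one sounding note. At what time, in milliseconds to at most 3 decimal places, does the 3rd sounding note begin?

note 3 onset = 12/5b = 1180.328ms

1. 0.0ms @ 0 + 590.164ms (6/5)
2. 590.164ms @ 6/5 + 590.164ms (6/5)
3. 1180.328ms @ 12/5 + 295.082ms (3/5)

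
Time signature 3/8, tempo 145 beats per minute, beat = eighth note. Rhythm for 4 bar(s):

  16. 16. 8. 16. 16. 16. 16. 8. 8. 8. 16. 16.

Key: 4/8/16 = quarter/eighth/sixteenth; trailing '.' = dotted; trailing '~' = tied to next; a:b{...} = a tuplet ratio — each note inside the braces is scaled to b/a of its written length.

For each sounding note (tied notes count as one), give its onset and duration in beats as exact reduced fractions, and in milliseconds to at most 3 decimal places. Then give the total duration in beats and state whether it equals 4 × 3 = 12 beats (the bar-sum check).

1) 0.0ms=0b +310.345ms=3/4b
2) 310.345ms=3/4b +310.345ms=3/4b
3) 620.69ms=3/2b +620.69ms=3/2b
4) 1241.379ms=3b +310.345ms=3/4b
5) 1551.724ms=15/4b +310.345ms=3/4b
6) 1862.069ms=9/2b +310.345ms=3/4b
7) 2172.414ms=21/4b +310.345ms=3/4b
8) 2482.759ms=6b +620.69ms=3/2b
9) 3103.448ms=15/2b +620.69ms=3/2b
10) 3724.138ms=9b +620.69ms=3/2b
11) 4344.828ms=21/2b +310.345ms=3/4b
12) 4655.172ms=45/4b +310.345ms=3/4b
Σ=12b of 12 (145bpm 3/8) — PASS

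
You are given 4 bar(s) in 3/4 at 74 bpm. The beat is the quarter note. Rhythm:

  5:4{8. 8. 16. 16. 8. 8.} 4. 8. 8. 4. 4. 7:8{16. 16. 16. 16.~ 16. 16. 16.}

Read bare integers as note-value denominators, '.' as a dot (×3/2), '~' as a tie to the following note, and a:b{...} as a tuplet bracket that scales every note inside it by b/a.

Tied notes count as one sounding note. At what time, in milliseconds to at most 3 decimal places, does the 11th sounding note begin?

note 11 onset = 15/2b = 6081.081ms

1. 0.0ms @ 0 + 486.486ms (3/5)
2. 486.486ms @ 3/5 + 486.486ms (3/5)
3. 972.973ms @ 6/5 + 243.243ms (3/10)
4. 1216.216ms @ 3/2 + 243.243ms (3/10)
5. 1459.459ms @ 9/5 + 486.486ms (3/5)
6. 1945.946ms @ 12/5 + 486.486ms (3/5)
7. 2432.432ms @ 3 + 1216.216ms (3/2)
8. 3648.649ms @ 9/2 + 608.108ms (3/4)
9. 4256.757ms @ 21/4 + 608.108ms (3/4)
10. 4864.865ms @ 6 + 1216.216ms (3/2)
11. 6081.081ms @ 15/2 + 1216.216ms (3/2)
12. 7297.297ms @ 9 + 347.49ms (3/7)
13. 7644.788ms @ 66/7 + 347.49ms (3/7)
14. 7992.278ms @ 69/7 + 347.49ms (3/7)
15. 8339.768ms @ 72/7 + 694.981ms (6/7)
16. 9034.749ms @ 78/7 + 347.49ms (3/7)
17. 9382.239ms @ 81/7 + 347.49ms (3/7)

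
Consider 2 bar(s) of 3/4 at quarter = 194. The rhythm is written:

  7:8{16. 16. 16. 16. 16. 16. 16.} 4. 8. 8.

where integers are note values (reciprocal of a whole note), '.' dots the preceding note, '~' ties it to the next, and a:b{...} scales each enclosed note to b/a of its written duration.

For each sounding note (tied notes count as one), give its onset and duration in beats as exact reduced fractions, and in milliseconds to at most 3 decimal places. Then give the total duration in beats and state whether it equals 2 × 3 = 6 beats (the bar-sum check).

1) 0.0ms=0b +132.548ms=3/7b
2) 132.548ms=3/7b +132.548ms=3/7b
3) 265.096ms=6/7b +132.548ms=3/7b
4) 397.644ms=9/7b +132.548ms=3/7b
5) 530.191ms=12/7b +132.548ms=3/7b
6) 662.739ms=15/7b +132.548ms=3/7b
7) 795.287ms=18/7b +132.548ms=3/7b
8) 927.835ms=3b +463.918ms=3/2b
9) 1391.753ms=9/2b +231.959ms=3/4b
10) 1623.711ms=21/4b +231.959ms=3/4b
Σ=6b of 6 (194bpm 3/4) — PASS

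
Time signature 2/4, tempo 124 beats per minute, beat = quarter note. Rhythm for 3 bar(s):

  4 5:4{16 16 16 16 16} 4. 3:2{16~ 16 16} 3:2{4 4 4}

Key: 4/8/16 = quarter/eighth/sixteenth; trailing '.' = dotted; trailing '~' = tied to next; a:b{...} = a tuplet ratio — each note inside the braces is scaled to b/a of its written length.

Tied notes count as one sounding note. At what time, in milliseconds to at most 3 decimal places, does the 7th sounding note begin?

1. 0.0ms @ 0 + 483.871ms (1)
2. 483.871ms @ 1 + 96.774ms (1/5)
3. 580.645ms @ 6/5 + 96.774ms (1/5)
4. 677.419ms @ 7/5 + 96.774ms (1/5)
5. 774.194ms @ 8/5 + 96.774ms (1/5)
6. 870.968ms @ 9/5 + 96.774ms (1/5)
7. 967.742ms @ 2 + 725.806ms (3/2)
8. 1693.548ms @ 7/2 + 161.29ms (1/3)
9. 1854.839ms @ 23/6 + 80.645ms (1/6)
10. 1935.484ms @ 4 + 322.581ms (2/3)
11. 2258.065ms @ 14/3 + 322.581ms (2/3)
12. 2580.645ms @ 16/3 + 322.581ms (2/3)

note 7 onset = 2b = 967.742ms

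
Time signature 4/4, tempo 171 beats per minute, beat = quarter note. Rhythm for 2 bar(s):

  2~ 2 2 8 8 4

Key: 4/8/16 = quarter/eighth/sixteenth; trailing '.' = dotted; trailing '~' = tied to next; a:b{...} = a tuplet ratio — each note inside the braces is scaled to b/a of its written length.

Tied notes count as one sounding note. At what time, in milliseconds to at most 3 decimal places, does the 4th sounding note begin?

note 4 onset = 13/2b = 2280.702ms

1. 0.0ms @ 0 + 1403.509ms (4)
2. 1403.509ms @ 4 + 701.754ms (2)
3. 2105.263ms @ 6 + 175.439ms (1/2)
4. 2280.702ms @ 13/2 + 175.439ms (1/2)
5. 2456.14ms @ 7 + 350.877ms (1)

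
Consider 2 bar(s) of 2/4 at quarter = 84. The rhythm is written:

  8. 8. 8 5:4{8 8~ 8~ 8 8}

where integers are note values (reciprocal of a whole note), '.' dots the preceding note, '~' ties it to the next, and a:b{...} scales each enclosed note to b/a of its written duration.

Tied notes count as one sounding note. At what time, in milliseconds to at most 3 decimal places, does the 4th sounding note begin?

1. 0.0ms @ 0 + 535.714ms (3/4)
2. 535.714ms @ 3/4 + 535.714ms (3/4)
3. 1071.429ms @ 3/2 + 357.143ms (1/2)
4. 1428.571ms @ 2 + 285.714ms (2/5)
5. 1714.286ms @ 12/5 + 857.143ms (6/5)
6. 2571.429ms @ 18/5 + 285.714ms (2/5)

note 4 onset = 2b = 1428.571ms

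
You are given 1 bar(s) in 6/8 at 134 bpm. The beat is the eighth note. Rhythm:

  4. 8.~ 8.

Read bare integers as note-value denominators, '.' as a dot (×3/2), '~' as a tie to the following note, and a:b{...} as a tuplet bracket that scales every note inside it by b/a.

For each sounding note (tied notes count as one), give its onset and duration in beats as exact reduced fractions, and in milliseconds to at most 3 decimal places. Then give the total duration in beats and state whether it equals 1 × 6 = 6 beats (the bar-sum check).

1) 0.0ms=0b +1343.284ms=3b
2) 1343.284ms=3b +1343.284ms=3b
Σ=6b of 6 (134bpm 6/8) — PASS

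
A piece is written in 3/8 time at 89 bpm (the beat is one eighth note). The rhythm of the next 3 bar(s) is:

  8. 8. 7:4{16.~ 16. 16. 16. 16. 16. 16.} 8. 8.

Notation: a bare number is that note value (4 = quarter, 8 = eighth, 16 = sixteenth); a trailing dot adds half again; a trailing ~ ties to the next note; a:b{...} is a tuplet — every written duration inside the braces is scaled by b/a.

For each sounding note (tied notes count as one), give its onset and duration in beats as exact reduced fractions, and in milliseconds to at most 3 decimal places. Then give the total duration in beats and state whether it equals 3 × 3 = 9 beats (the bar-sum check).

1) 0.0ms=0b +1011.236ms=3/2b
2) 1011.236ms=3/2b +1011.236ms=3/2b
3) 2022.472ms=3b +577.849ms=6/7b
4) 2600.321ms=27/7b +288.925ms=3/7b
5) 2889.246ms=30/7b +288.925ms=3/7b
6) 3178.17ms=33/7b +288.925ms=3/7b
7) 3467.095ms=36/7b +288.925ms=3/7b
8) 3756.019ms=39/7b +288.925ms=3/7b
9) 4044.944ms=6b +1011.236ms=3/2b
10) 5056.18ms=15/2b +1011.236ms=3/2b
Σ=9b of 9 (89bpm 3/8) — PASS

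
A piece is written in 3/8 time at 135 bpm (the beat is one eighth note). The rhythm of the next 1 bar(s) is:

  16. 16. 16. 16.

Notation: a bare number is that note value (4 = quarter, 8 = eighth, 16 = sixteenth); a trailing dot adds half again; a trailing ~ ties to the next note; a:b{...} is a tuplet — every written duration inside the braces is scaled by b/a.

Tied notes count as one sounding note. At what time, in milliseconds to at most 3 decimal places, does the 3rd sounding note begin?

note 3 onset = 3/2b = 666.667ms

1. 0.0ms @ 0 + 333.333ms (3/4)
2. 333.333ms @ 3/4 + 333.333ms (3/4)
3. 666.667ms @ 3/2 + 333.333ms (3/4)
4. 1000.0ms @ 9/4 + 333.333ms (3/4)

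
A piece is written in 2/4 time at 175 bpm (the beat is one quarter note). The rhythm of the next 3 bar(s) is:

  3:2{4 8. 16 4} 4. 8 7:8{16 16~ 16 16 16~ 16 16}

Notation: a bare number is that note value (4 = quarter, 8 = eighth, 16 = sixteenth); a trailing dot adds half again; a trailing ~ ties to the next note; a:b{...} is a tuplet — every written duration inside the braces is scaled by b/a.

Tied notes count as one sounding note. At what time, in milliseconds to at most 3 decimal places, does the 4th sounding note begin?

1. 0.0ms @ 0 + 228.571ms (2/3)
2. 228.571ms @ 2/3 + 171.429ms (1/2)
3. 400.0ms @ 7/6 + 57.143ms (1/6)
4. 457.143ms @ 4/3 + 228.571ms (2/3)
5. 685.714ms @ 2 + 514.286ms (3/2)
6. 1200.0ms @ 7/2 + 171.429ms (1/2)
7. 1371.429ms @ 4 + 97.959ms (2/7)
8. 1469.388ms @ 30/7 + 195.918ms (4/7)
9. 1665.306ms @ 34/7 + 97.959ms (2/7)
10. 1763.265ms @ 36/7 + 195.918ms (4/7)
11. 1959.184ms @ 40/7 + 97.959ms (2/7)

note 4 onset = 4/3b = 457.143ms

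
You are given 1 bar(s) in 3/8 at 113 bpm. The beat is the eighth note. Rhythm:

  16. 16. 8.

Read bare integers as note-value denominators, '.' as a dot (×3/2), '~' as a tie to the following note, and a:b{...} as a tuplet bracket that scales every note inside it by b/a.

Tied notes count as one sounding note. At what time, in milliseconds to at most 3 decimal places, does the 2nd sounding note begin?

note 2 onset = 3/4b = 398.23ms

1. 0.0ms @ 0 + 398.23ms (3/4)
2. 398.23ms @ 3/4 + 398.23ms (3/4)
3. 796.46ms @ 3/2 + 796.46ms (3/2)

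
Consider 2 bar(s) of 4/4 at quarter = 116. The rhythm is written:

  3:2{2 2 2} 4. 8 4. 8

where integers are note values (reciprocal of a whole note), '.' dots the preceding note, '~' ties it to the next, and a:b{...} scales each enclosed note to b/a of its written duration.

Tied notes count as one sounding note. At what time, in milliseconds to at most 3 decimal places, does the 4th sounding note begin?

note 4 onset = 4b = 2068.966ms

1. 0.0ms @ 0 + 689.655ms (4/3)
2. 689.655ms @ 4/3 + 689.655ms (4/3)
3. 1379.31ms @ 8/3 + 689.655ms (4/3)
4. 2068.966ms @ 4 + 775.862ms (3/2)
5. 2844.828ms @ 11/2 + 258.621ms (1/2)
6. 3103.448ms @ 6 + 775.862ms (3/2)
7. 3879.31ms @ 15/2 + 258.621ms (1/2)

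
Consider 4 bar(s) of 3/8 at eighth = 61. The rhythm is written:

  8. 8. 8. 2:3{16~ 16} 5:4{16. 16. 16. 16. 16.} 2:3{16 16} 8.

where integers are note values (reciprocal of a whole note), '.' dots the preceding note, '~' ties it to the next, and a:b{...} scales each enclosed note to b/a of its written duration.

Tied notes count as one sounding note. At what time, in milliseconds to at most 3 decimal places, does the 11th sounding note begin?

note 11 onset = 39/4b = 9590.164ms

1. 0.0ms @ 0 + 1475.41ms (3/2)
2. 1475.41ms @ 3/2 + 1475.41ms (3/2)
3. 2950.82ms @ 3 + 1475.41ms (3/2)
4. 4426.23ms @ 9/2 + 1475.41ms (3/2)
5. 5901.639ms @ 6 + 590.164ms (3/5)
6. 6491.803ms @ 33/5 + 590.164ms (3/5)
7. 7081.967ms @ 36/5 + 590.164ms (3/5)
8. 7672.131ms @ 39/5 + 590.164ms (3/5)
9. 8262.295ms @ 42/5 + 590.164ms (3/5)
10. 8852.459ms @ 9 + 737.705ms (3/4)
11. 9590.164ms @ 39/4 + 737.705ms (3/4)
12. 10327.869ms @ 21/2 + 1475.41ms (3/2)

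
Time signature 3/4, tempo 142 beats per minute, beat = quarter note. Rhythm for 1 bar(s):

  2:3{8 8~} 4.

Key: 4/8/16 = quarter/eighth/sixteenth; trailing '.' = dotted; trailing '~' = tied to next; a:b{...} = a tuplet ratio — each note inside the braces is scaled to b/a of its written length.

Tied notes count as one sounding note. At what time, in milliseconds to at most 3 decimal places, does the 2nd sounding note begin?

1. 0.0ms @ 0 + 316.901ms (3/4)
2. 316.901ms @ 3/4 + 950.704ms (9/4)

note 2 onset = 3/4b = 316.901ms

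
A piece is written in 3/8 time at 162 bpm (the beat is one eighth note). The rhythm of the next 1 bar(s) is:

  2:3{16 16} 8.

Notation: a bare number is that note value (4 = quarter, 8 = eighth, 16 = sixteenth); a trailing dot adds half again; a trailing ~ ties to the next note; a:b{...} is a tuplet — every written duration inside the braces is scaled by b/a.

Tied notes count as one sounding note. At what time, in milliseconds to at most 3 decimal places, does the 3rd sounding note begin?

note 3 onset = 3/2b = 555.556ms

1. 0.0ms @ 0 + 277.778ms (3/4)
2. 277.778ms @ 3/4 + 277.778ms (3/4)
3. 555.556ms @ 3/2 + 555.556ms (3/2)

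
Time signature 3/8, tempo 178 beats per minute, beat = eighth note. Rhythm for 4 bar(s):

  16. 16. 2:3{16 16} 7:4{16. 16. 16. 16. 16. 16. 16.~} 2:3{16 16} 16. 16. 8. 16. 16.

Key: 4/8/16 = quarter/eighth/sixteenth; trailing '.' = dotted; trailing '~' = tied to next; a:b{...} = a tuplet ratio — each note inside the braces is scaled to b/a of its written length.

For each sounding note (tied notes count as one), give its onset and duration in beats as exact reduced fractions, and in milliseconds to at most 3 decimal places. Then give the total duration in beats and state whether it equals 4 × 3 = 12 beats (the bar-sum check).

1) 0.0ms=0b +252.809ms=3/4b
2) 252.809ms=3/4b +252.809ms=3/4b
3) 505.618ms=3/2b +252.809ms=3/4b
4) 758.427ms=9/4b +252.809ms=3/4b
5) 1011.236ms=3b +144.462ms=3/7b
6) 1155.698ms=24/7b +144.462ms=3/7b
7) 1300.161ms=27/7b +144.462ms=3/7b
8) 1444.623ms=30/7b +144.462ms=3/7b
9) 1589.085ms=33/7b +144.462ms=3/7b
10) 1733.547ms=36/7b +144.462ms=3/7b
11) 1878.01ms=39/7b +397.271ms=33/28b
12) 2275.281ms=27/4b +252.809ms=3/4b
13) 2528.09ms=15/2b +252.809ms=3/4b
14) 2780.899ms=33/4b +252.809ms=3/4b
15) 3033.708ms=9b +505.618ms=3/2b
16) 3539.326ms=21/2b +252.809ms=3/4b
17) 3792.135ms=45/4b +252.809ms=3/4b
Σ=12b of 12 (178bpm 3/8) — PASS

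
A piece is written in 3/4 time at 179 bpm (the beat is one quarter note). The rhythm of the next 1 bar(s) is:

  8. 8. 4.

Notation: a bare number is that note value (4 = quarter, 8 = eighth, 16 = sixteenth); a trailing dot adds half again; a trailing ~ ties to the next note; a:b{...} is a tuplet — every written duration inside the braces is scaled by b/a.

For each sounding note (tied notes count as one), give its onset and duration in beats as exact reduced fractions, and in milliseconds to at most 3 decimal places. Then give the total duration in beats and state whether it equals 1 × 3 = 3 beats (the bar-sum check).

1) 0.0ms=0b +251.397ms=3/4b
2) 251.397ms=3/4b +251.397ms=3/4b
3) 502.793ms=3/2b +502.793ms=3/2b
Σ=3b of 3 (179bpm 3/4) — PASS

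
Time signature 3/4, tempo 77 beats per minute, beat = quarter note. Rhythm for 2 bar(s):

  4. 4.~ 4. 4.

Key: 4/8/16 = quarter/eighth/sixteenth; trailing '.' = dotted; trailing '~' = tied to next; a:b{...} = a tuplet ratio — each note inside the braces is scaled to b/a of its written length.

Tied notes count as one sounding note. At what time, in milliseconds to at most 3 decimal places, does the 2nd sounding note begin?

1. 0.0ms @ 0 + 1168.831ms (3/2)
2. 1168.831ms @ 3/2 + 2337.662ms (3)
3. 3506.494ms @ 9/2 + 1168.831ms (3/2)

note 2 onset = 3/2b = 1168.831ms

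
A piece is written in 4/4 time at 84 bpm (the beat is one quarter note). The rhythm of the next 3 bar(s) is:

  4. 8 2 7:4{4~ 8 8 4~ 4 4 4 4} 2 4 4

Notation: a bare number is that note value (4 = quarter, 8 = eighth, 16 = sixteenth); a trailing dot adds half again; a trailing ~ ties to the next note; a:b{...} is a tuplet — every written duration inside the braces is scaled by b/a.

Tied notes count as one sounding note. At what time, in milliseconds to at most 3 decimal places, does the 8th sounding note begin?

1. 0.0ms @ 0 + 1071.429ms (3/2)
2. 1071.429ms @ 3/2 + 357.143ms (1/2)
3. 1428.571ms @ 2 + 1428.571ms (2)
4. 2857.143ms @ 4 + 612.245ms (6/7)
5. 3469.388ms @ 34/7 + 204.082ms (2/7)
6. 3673.469ms @ 36/7 + 816.327ms (8/7)
7. 4489.796ms @ 44/7 + 408.163ms (4/7)
8. 4897.959ms @ 48/7 + 408.163ms (4/7)
9. 5306.122ms @ 52/7 + 408.163ms (4/7)
10. 5714.286ms @ 8 + 1428.571ms (2)
11. 7142.857ms @ 10 + 714.286ms (1)
12. 7857.143ms @ 11 + 714.286ms (1)

note 8 onset = 48/7b = 4897.959ms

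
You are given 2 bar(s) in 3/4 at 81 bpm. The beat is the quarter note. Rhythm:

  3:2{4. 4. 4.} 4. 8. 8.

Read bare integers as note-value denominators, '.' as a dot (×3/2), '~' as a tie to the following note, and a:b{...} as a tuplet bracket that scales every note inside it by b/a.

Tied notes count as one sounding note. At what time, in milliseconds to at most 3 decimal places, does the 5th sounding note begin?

1. 0.0ms @ 0 + 740.741ms (1)
2. 740.741ms @ 1 + 740.741ms (1)
3. 1481.481ms @ 2 + 740.741ms (1)
4. 2222.222ms @ 3 + 1111.111ms (3/2)
5. 3333.333ms @ 9/2 + 555.556ms (3/4)
6. 3888.889ms @ 21/4 + 555.556ms (3/4)

note 5 onset = 9/2b = 3333.333ms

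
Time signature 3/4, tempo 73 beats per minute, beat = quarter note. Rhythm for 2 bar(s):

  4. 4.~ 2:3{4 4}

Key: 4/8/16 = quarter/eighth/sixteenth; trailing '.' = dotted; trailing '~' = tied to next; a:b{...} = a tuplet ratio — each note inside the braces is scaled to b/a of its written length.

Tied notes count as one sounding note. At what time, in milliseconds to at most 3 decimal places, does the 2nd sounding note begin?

1. 0.0ms @ 0 + 1232.877ms (3/2)
2. 1232.877ms @ 3/2 + 2465.753ms (3)
3. 3698.63ms @ 9/2 + 1232.877ms (3/2)

note 2 onset = 3/2b = 1232.877ms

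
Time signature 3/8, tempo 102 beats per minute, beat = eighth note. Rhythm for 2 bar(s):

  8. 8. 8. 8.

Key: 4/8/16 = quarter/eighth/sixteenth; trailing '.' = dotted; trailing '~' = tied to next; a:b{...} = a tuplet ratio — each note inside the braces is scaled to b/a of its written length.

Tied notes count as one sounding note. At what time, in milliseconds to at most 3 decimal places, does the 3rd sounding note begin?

note 3 onset = 3b = 1764.706ms

1. 0.0ms @ 0 + 882.353ms (3/2)
2. 882.353ms @ 3/2 + 882.353ms (3/2)
3. 1764.706ms @ 3 + 882.353ms (3/2)
4. 2647.059ms @ 9/2 + 882.353ms (3/2)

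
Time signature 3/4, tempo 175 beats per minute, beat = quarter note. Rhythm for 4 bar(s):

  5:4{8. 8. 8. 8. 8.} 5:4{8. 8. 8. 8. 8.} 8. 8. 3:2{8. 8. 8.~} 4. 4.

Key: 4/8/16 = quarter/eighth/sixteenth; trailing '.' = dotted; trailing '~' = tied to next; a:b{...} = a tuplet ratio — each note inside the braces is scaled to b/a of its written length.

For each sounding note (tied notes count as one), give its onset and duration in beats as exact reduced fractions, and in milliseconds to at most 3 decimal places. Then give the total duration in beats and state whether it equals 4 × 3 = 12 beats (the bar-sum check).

1) 0.0ms=0b +205.714ms=3/5b
2) 205.714ms=3/5b +205.714ms=3/5b
3) 411.429ms=6/5b +205.714ms=3/5b
4) 617.143ms=9/5b +205.714ms=3/5b
5) 822.857ms=12/5b +205.714ms=3/5b
6) 1028.571ms=3b +205.714ms=3/5b
7) 1234.286ms=18/5b +205.714ms=3/5b
8) 1440.0ms=21/5b +205.714ms=3/5b
9) 1645.714ms=24/5b +205.714ms=3/5b
10) 1851.429ms=27/5b +205.714ms=3/5b
11) 2057.143ms=6b +257.143ms=3/4b
12) 2314.286ms=27/4b +257.143ms=3/4b
13) 2571.429ms=15/2b +171.429ms=1/2b
14) 2742.857ms=8b +171.429ms=1/2b
15) 2914.286ms=17/2b +685.714ms=2b
16) 3600.0ms=21/2b +514.286ms=3/2b
Σ=12b of 12 (175bpm 3/4) — PASS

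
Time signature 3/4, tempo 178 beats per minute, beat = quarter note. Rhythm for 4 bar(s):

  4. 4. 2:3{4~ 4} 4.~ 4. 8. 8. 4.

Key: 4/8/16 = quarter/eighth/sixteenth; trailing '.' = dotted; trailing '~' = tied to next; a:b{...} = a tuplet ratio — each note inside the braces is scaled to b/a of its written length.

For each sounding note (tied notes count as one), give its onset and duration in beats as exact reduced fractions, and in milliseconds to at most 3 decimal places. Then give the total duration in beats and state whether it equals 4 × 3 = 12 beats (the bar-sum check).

1) 0.0ms=0b +505.618ms=3/2b
2) 505.618ms=3/2b +505.618ms=3/2b
3) 1011.236ms=3b +1011.236ms=3b
4) 2022.472ms=6b +1011.236ms=3b
5) 3033.708ms=9b +252.809ms=3/4b
6) 3286.517ms=39/4b +252.809ms=3/4b
7) 3539.326ms=21/2b +505.618ms=3/2b
Σ=12b of 12 (178bpm 3/4) — PASS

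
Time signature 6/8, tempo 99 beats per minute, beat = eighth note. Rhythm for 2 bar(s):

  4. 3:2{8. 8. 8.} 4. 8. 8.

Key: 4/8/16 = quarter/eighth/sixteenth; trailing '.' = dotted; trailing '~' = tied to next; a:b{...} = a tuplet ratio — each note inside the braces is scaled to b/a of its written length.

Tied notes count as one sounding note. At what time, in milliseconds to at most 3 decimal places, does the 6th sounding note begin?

1. 0.0ms @ 0 + 1818.182ms (3)
2. 1818.182ms @ 3 + 606.061ms (1)
3. 2424.242ms @ 4 + 606.061ms (1)
4. 3030.303ms @ 5 + 606.061ms (1)
5. 3636.364ms @ 6 + 1818.182ms (3)
6. 5454.545ms @ 9 + 909.091ms (3/2)
7. 6363.636ms @ 21/2 + 909.091ms (3/2)

note 6 onset = 9b = 5454.545ms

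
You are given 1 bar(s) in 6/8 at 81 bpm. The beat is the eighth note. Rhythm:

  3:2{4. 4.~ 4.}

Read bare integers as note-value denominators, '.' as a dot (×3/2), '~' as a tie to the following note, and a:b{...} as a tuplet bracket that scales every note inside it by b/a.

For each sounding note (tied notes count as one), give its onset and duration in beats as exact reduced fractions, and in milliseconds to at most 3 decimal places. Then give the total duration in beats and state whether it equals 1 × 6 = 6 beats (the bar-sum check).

1) 0.0ms=0b +1481.481ms=2b
2) 1481.481ms=2b +2962.963ms=4b
Σ=6b of 6 (81bpm 6/8) — PASS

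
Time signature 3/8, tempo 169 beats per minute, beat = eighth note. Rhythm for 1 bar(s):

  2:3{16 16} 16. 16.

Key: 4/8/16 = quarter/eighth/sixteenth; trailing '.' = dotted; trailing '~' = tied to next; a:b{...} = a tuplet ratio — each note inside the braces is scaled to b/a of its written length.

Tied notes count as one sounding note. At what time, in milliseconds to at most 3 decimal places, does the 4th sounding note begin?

note 4 onset = 9/4b = 798.817ms

1. 0.0ms @ 0 + 266.272ms (3/4)
2. 266.272ms @ 3/4 + 266.272ms (3/4)
3. 532.544ms @ 3/2 + 266.272ms (3/4)
4. 798.817ms @ 9/4 + 266.272ms (3/4)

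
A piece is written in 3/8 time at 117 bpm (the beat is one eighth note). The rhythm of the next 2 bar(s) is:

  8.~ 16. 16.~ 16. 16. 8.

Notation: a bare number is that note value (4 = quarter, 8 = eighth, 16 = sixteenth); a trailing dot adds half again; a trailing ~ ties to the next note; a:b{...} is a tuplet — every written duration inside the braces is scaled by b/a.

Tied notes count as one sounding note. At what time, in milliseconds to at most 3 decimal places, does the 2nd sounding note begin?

1. 0.0ms @ 0 + 1153.846ms (9/4)
2. 1153.846ms @ 9/4 + 769.231ms (3/2)
3. 1923.077ms @ 15/4 + 384.615ms (3/4)
4. 2307.692ms @ 9/2 + 769.231ms (3/2)

note 2 onset = 9/4b = 1153.846ms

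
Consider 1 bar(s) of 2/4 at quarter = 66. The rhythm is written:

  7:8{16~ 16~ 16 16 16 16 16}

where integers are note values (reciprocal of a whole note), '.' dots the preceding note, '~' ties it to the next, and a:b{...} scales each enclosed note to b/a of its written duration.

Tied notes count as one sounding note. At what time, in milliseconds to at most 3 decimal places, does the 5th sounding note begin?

note 5 onset = 12/7b = 1558.442ms

1. 0.0ms @ 0 + 779.221ms (6/7)
2. 779.221ms @ 6/7 + 259.74ms (2/7)
3. 1038.961ms @ 8/7 + 259.74ms (2/7)
4. 1298.701ms @ 10/7 + 259.74ms (2/7)
5. 1558.442ms @ 12/7 + 259.74ms (2/7)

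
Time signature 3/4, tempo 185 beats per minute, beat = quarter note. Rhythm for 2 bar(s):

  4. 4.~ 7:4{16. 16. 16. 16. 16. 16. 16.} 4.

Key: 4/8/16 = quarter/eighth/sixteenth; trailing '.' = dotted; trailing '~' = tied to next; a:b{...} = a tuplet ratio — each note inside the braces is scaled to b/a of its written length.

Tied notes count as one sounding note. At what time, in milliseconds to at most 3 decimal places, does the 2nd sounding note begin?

1. 0.0ms @ 0 + 486.486ms (3/2)
2. 486.486ms @ 3/2 + 555.985ms (12/7)
3. 1042.471ms @ 45/14 + 69.498ms (3/14)
4. 1111.969ms @ 24/7 + 69.498ms (3/14)
5. 1181.467ms @ 51/14 + 69.498ms (3/14)
6. 1250.965ms @ 27/7 + 69.498ms (3/14)
7. 1320.463ms @ 57/14 + 69.498ms (3/14)
8. 1389.961ms @ 30/7 + 69.498ms (3/14)
9. 1459.459ms @ 9/2 + 486.486ms (3/2)

note 2 onset = 3/2b = 486.486ms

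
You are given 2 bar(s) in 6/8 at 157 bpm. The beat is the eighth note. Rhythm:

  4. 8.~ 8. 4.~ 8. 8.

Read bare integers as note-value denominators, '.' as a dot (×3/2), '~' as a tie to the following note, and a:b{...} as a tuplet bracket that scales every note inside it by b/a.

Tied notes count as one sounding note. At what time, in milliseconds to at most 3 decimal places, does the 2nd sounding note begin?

1. 0.0ms @ 0 + 1146.497ms (3)
2. 1146.497ms @ 3 + 1146.497ms (3)
3. 2292.994ms @ 6 + 1719.745ms (9/2)
4. 4012.739ms @ 21/2 + 573.248ms (3/2)

note 2 onset = 3b = 1146.497ms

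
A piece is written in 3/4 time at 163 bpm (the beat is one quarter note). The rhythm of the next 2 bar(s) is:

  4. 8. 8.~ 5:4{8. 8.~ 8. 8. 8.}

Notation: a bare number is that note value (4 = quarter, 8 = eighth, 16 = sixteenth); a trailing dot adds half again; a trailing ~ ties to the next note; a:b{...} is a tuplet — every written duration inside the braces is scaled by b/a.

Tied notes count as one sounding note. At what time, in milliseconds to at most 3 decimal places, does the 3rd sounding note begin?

1. 0.0ms @ 0 + 552.147ms (3/2)
2. 552.147ms @ 3/2 + 276.074ms (3/4)
3. 828.221ms @ 9/4 + 496.933ms (27/20)
4. 1325.153ms @ 18/5 + 441.718ms (6/5)
5. 1766.871ms @ 24/5 + 220.859ms (3/5)
6. 1987.73ms @ 27/5 + 220.859ms (3/5)

note 3 onset = 9/4b = 828.221ms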